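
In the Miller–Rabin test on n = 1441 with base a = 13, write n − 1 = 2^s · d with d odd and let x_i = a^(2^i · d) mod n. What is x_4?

n − 1 = 1440 = 2^5 · 45, so s = 5 and d = 45.
x_0 = 13^45 mod 1441 = 1110.
x_1 = 1110^2 mod 1441 = 45.
x_2 = 45^2 mod 1441 = 584.
x_3 = 584^2 mod 1441 = 980.
x_4 = 980^2 mod 1441 = 694.

694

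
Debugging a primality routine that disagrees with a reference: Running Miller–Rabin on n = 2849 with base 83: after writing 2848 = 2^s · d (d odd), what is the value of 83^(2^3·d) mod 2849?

2192

n − 1 = 2848 = 2^5 · 89, so s = 5 and d = 89.
Repeated squaring mod 2849: 83^1 ≡ 83, 83^2 ≡ 1191, 83^4 ≡ 2528, 83^8 ≡ 477, 83^16 ≡ 2458, 83^32 ≡ 1884, 83^64 ≡ 2451.
89 = 64 + 16 + 8 + 1, so 83^89 ≡ 2451·2458·477·83 ≡ 1476 (mod 2849).
x_0 = 1476.
x_1 = 1476^2 mod 2849 = 1940.
x_2 = 1940^2 mod 2849 = 71.
x_3 = 71^2 mod 2849 = 2192.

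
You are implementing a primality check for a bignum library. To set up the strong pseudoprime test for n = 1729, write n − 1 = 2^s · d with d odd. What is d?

27

Halving: 1728 → 864 → 432 → 216 → 108 → 54 → 27; 27 is odd.
So 1728 = 2^6 · 27.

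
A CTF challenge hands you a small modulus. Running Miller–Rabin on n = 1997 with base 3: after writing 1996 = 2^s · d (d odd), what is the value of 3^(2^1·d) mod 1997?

1996

n − 1 = 1996 = 2^2 · 499, so s = 2 and d = 499.
By repeated squaring, 3^499 ≡ 412 (mod 1997).
x_0 = 412.
x_1 = 412^2 mod 1997 = 1996.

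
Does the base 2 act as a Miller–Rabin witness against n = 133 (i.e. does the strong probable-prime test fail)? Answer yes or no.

yes

n − 1 = 132 = 2^2 · 33, so s = 2 and d = 33.
Repeated squaring mod 133: 2^1 ≡ 2, 2^2 ≡ 4, 2^4 ≡ 16, 2^8 ≡ 123, 2^16 ≡ 100, 2^32 ≡ 25.
33 = 32 + 1, so 2^33 ≡ 25·2 ≡ 50 (mod 133).
x_0 = 2^33 mod 133 = 50.
x_0 is neither 1 nor 132, so continue squaring.
x_1 = 50^2 mod 133 = 106.
Reached i = s−1 = 1 without hitting −1: 2 is a Miller–Rabin witness and 133 is composite.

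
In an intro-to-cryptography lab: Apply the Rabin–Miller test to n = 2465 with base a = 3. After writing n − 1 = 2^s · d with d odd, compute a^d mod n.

2018

n − 1 = 2464 = 2^5 · 77, so s = 5 and d = 77.
By repeated squaring, 3^77 ≡ 2018 (mod 2465).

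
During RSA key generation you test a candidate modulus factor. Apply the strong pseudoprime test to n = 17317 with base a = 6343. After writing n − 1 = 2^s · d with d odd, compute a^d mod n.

n − 1 = 17316 = 2^2 · 4329, so s = 2 and d = 4329.
By repeated squaring, 6343^4329 ≡ 1 (mod 17317).

1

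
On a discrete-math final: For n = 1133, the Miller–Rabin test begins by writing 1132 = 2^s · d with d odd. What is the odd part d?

Halving: 1132 → 566 → 283; 283 is odd.
So 1132 = 2^2 · 283.

283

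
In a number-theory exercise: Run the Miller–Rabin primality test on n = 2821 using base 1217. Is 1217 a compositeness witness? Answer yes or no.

yes

n − 1 = 2820 = 2^2 · 705, so s = 2 and d = 705.
x_0 = 1217^705 mod 2821 = 125.
x_0 is neither 1 nor 2820, so continue squaring.
x_1 = 125^2 mod 2821 = 1520.
Reached i = s−1 = 1 without hitting −1: 1217 is a Miller–Rabin witness and 2821 is composite.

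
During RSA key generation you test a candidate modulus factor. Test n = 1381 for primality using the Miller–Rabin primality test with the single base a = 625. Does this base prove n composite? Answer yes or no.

no

n − 1 = 1380 = 2^2 · 345, so s = 2 and d = 345.
x_0 = 625^345 mod 1381 = 1.
x_0 = 1, so 625 is not a witness.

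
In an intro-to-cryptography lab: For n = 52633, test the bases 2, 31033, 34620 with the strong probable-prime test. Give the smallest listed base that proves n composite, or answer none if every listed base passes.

n − 1 = 52632 = 2^3 · 6579, so s = 3 and d = 6579.
Base 2: x_0 = 2^6579 mod 52633 = 1. x_0 = 1, so 2 is not a witness.
Base 31033: x_0 = 31033^6579 mod 52633 = 1. x_0 = 1, so 31033 is not a witness.
Base 34620: x_0 = 34620^6579 mod 52633 = 52632. x_0 = 52632 ≡ −1, so 34620 is not a witness.
No listed base is a witness for 52633.

none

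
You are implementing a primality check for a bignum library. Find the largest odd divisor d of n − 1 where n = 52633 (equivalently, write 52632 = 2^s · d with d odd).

6579

Halving: 52632 → 26316 → 13158 → 6579; 6579 is odd.
So 52632 = 2^3 · 6579.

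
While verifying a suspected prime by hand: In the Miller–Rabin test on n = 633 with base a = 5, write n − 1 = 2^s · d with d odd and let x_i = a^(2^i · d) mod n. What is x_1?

487

n − 1 = 632 = 2^3 · 79, so s = 3 and d = 79.
x_0 = 5^79 mod 633 = 320.
x_1 = 320^2 mod 633 = 487.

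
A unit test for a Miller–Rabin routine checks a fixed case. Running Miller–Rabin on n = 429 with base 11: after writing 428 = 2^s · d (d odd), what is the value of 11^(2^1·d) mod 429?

n − 1 = 428 = 2^2 · 107, so s = 2 and d = 107.
x_0 = 11^107 mod 429 = 110.
x_1 = 110^2 mod 429 = 88.

88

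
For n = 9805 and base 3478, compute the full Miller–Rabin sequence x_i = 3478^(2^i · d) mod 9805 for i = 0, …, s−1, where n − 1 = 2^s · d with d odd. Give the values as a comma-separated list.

n − 1 = 9804 = 2^2 · 2451, so s = 2 and d = 2451.
x_0 = 3478^2451 mod 9805 = 1887.
x_1 = 1887^2 mod 9805 = 1554.

1887, 1554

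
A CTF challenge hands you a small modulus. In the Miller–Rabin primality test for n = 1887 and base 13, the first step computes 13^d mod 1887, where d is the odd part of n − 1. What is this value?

n − 1 = 1886 = 2^1 · 943, so s = 1 and d = 943.
Repeated squaring mod 1887: 13^1 ≡ 13, 13^2 ≡ 169, 13^4 ≡ 256, 13^8 ≡ 1378, 13^16 ≡ 562, 13^32 ≡ 715, 13^64 ≡ 1735, 13^128 ≡ 460, 13^256 ≡ 256, 13^512 ≡ 1378.
943 = 512 + 256 + 128 + 32 + 8 + 4 + 2 + 1, so 13^943 ≡ 1378·256·460·715·1378·256·169·13 ≡ 106 (mod 1887).

106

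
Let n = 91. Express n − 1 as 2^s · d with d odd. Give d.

Halving: 90 → 45; 45 is odd.
So 90 = 2^1 · 45.

45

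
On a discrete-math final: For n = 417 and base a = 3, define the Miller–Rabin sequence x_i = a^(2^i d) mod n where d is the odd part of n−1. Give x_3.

54

n − 1 = 416 = 2^5 · 13, so s = 5 and d = 13.
x_0 = 3^13 mod 417 = 132.
x_1 = 132^2 mod 417 = 327.
x_2 = 327^2 mod 417 = 177.
x_3 = 177^2 mod 417 = 54.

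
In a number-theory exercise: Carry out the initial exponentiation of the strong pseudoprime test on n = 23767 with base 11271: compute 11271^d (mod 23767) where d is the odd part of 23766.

23766

n − 1 = 23766 = 2^1 · 11883, so s = 1 and d = 11883.
11271^11883 mod 23767 = 23766.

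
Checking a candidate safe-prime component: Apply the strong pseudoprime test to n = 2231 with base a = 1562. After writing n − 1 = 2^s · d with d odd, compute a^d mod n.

674

n − 1 = 2230 = 2^1 · 1115, so s = 1 and d = 1115.
1562^1115 mod 2231 = 674.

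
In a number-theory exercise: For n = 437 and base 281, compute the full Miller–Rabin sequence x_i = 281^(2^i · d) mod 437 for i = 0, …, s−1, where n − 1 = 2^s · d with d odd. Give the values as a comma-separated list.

129, 35

n − 1 = 436 = 2^2 · 109, so s = 2 and d = 109.
x_0 = 281^109 mod 437 = 129.
x_1 = 129^2 mod 437 = 35.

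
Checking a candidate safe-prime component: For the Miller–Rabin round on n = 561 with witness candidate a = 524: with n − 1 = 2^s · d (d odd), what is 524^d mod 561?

296

n − 1 = 560 = 2^4 · 35, so s = 4 and d = 35.
Repeated squaring mod 561: 524^1 ≡ 524, 524^2 ≡ 247, 524^4 ≡ 421, 524^8 ≡ 526, 524^16 ≡ 103, 524^32 ≡ 511.
35 = 32 + 2 + 1, so 524^35 ≡ 511·247·524 ≡ 296 (mod 561).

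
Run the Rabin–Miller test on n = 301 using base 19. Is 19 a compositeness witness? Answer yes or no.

n − 1 = 300 = 2^2 · 75, so s = 2 and d = 75.
Repeated squaring mod 301: 19^1 ≡ 19, 19^2 ≡ 60, 19^4 ≡ 289, 19^8 ≡ 144, 19^16 ≡ 268, 19^32 ≡ 186, 19^64 ≡ 282.
75 = 64 + 8 + 2 + 1, so 19^75 ≡ 282·144·60·19 ≡ 223 (mod 301).
x_0 = 19^75 mod 301 = 223.
x_0 is neither 1 nor 300, so continue squaring.
x_1 = 223^2 mod 301 = 64.
Reached i = s−1 = 1 without hitting −1: 19 is a Miller–Rabin witness and 301 is composite.

yes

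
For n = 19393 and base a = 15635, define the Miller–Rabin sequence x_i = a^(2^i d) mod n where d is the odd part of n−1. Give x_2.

7584

n − 1 = 19392 = 2^6 · 303, so s = 6 and d = 303.
x_0 = 15635^303 mod 19393 = 4431.
x_1 = 4431^2 mod 19393 = 8045.
x_2 = 8045^2 mod 19393 = 7584.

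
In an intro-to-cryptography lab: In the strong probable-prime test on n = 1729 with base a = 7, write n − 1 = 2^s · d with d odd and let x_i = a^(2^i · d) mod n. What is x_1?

n − 1 = 1728 = 2^6 · 27, so s = 6 and d = 27.
x_0 = 7^27 mod 1729 = 343.
x_1 = 343^2 mod 1729 = 77.

77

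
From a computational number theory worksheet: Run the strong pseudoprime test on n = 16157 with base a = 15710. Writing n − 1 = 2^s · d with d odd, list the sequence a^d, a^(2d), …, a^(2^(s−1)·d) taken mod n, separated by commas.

n − 1 = 16156 = 2^2 · 4039, so s = 2 and d = 4039.
x_0 = 15710^4039 mod 16157 = 12886.
x_1 = 12886^2 mod 16157 = 3507.

12886, 3507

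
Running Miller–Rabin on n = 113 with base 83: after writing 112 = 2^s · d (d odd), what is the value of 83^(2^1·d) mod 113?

n − 1 = 112 = 2^4 · 7, so s = 4 and d = 7.
x_0 = 83^7 mod 113 = 112.
x_1 = 112^2 mod 113 = 1.

1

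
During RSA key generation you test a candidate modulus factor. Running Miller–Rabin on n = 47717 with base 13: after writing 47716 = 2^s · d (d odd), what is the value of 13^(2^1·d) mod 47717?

47716

n − 1 = 47716 = 2^2 · 11929, so s = 2 and d = 11929.
x_0 = 13^11929 mod 47717 = 2249.
x_1 = 2249^2 mod 47717 = 47716.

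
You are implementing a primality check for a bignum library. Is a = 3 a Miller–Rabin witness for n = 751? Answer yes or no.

no

n − 1 = 750 = 2^1 · 375, so s = 1 and d = 375.
x_0 = 3^375 mod 751 = 750.
x_0 = 750 ≡ −1, so 3 is not a witness.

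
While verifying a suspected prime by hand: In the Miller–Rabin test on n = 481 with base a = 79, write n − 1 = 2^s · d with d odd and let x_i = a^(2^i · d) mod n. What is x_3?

417

n − 1 = 480 = 2^5 · 15, so s = 5 and d = 15.
x_0 = 79^15 mod 481 = 66.
x_1 = 66^2 mod 481 = 27.
x_2 = 27^2 mod 481 = 248.
x_3 = 248^2 mod 481 = 417.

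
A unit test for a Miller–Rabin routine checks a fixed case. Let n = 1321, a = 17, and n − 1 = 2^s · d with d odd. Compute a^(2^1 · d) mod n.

n − 1 = 1320 = 2^3 · 165, so s = 3 and d = 165.
Repeated squaring mod 1321: 17^1 ≡ 17, 17^2 ≡ 289, 17^4 ≡ 298, 17^8 ≡ 297, 17^16 ≡ 1023, 17^32 ≡ 297, 17^64 ≡ 1023, 17^128 ≡ 297.
165 = 128 + 32 + 4 + 1, so 17^165 ≡ 297·297·298·17 ≡ 235 (mod 1321).
x_0 = 235.
x_1 = 235^2 mod 1321 = 1064.

1064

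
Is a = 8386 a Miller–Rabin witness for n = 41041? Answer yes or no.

yes

n − 1 = 41040 = 2^4 · 2565, so s = 4 and d = 2565.
x_0 = 8386^2565 mod 41041 = 37324.
x_0 is neither 1 nor 41040, so continue squaring.
x_1 = 37324^2 mod 41041 = 26313.
x_2 = 26313^2 mod 41041 = 12299.
x_3 = 12299^2 mod 41041 = 29316.
Reached i = s−1 = 3 without hitting −1: 8386 is a Miller–Rabin witness and 41041 is composite.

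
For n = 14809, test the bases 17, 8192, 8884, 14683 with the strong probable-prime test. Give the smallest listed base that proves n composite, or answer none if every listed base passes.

n − 1 = 14808 = 2^3 · 1851, so s = 3 and d = 1851.
Base 17: x_0 = 17^1851 mod 14809 = 5184. x_0 is neither 1 nor 14808, so continue squaring. x_1 = 5184^2 mod 14809 = 10330. x_2 = 10330^2 mod 14809 = 10055. Reached i = s−1 = 2 without hitting −1: 17 is a Miller–Rabin witness and 14809 is composite.
Base 8192: x_0 = 8192^1851 mod 14809 = 8443. x_0 is neither 1 nor 14808, so continue squaring. x_1 = 8443^2 mod 14809 = 8532. x_2 = 8532^2 mod 14809 = 8789. Reached i = s−1 = 2 without hitting −1: 8192 is a Miller–Rabin witness and 14809 is composite.
Base 8884: x_0 = 8884^1851 mod 14809 = 8127. x_0 is neither 1 nor 14808, so continue squaring. x_1 = 8127^2 mod 14809 = 14798. x_2 = 14798^2 mod 14809 = 121. Reached i = s−1 = 2 without hitting −1: 8884 is a Miller–Rabin witness and 14809 is composite.
Base 14683: x_0 = 14683^1851 mod 14809 = 4643. x_0 is neither 1 nor 14808, so continue squaring. x_1 = 4643^2 mod 14809 = 10354. x_2 = 10354^2 mod 14809 = 2965. Reached i = s−1 = 2 without hitting −1: 14683 is a Miller–Rabin witness and 14809 is composite.
The smallest witness among the given bases is 17.

17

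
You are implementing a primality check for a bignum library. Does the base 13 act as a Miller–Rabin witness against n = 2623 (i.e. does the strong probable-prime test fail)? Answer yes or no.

n − 1 = 2622 = 2^1 · 1311, so s = 1 and d = 1311.
x_0 = 13^1311 mod 2623 = 1526.
x_0 ∉ {1, 2622} and s = 1, so 13 is a Miller–Rabin witness and 2623 is composite.

yes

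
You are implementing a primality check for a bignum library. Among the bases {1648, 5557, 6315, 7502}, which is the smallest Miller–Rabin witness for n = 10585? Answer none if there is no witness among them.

1648

n − 1 = 10584 = 2^3 · 1323, so s = 3 and d = 1323.
Base 1648: x_0 = 1648^1323 mod 10585 = 7947. x_0 is neither 1 nor 10584, so continue squaring. x_1 = 7947^2 mod 10585 = 4699. x_2 = 4699^2 mod 10585 = 291. Reached i = s−1 = 2 without hitting −1: 1648 is a Miller–Rabin witness and 10585 is composite.
Base 5557: x_0 = 5557^1323 mod 10585 = 8978. x_0 is neither 1 nor 10584, so continue squaring. x_1 = 8978^2 mod 10585 = 10294. x_2 = 10294^2 mod 10585 = 1. x_2 = 1 but x_1 ≠ ±1, a nontrivial square root of 1 — 5557 is a witness and 10585 is composite.
Base 6315: x_0 = 6315^1323 mod 10585 = 6060. x_0 is neither 1 nor 10584, so continue squaring. x_1 = 6060^2 mod 10585 = 4235. x_2 = 4235^2 mod 10585 = 4235. Reached i = s−1 = 2 without hitting −1: 6315 is a Miller–Rabin witness and 10585 is composite.
Base 7502: x_0 = 7502^1323 mod 10585 = 5453. x_0 is neither 1 nor 10584, so continue squaring. x_1 = 5453^2 mod 10585 = 1944. x_2 = 1944^2 mod 10585 = 291. Reached i = s−1 = 2 without hitting −1: 7502 is a Miller–Rabin witness and 10585 is composite.
The smallest witness among the given bases is 1648.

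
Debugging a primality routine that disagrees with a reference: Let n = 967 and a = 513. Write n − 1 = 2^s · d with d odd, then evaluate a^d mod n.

n − 1 = 966 = 2^1 · 483, so s = 1 and d = 483.
Repeated squaring mod 967: 513^1 ≡ 513, 513^2 ≡ 145, 513^4 ≡ 718, 513^8 ≡ 113, 513^16 ≡ 198, 513^32 ≡ 524, 513^64 ≡ 915, 513^128 ≡ 770, 513^256 ≡ 129.
483 = 256 + 128 + 64 + 32 + 2 + 1, so 513^483 ≡ 129·770·915·524·145·513 ≡ 1 (mod 967).

1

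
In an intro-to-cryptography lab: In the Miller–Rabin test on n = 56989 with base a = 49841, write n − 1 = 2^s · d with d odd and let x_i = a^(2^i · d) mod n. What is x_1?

n − 1 = 56988 = 2^2 · 14247, so s = 2 and d = 14247.
x_0 = 49841^14247 mod 56989 = 6790.
x_1 = 6790^2 mod 56989 = 56988.

56988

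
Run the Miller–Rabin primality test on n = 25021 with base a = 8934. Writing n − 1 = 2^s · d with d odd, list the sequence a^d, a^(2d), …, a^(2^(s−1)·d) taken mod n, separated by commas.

16467, 9512

n − 1 = 25020 = 2^2 · 6255, so s = 2 and d = 6255.
x_0 = 8934^6255 mod 25021 = 16467.
x_1 = 16467^2 mod 25021 = 9512.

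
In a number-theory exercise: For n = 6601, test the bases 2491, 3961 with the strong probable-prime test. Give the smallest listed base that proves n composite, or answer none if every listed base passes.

none

n − 1 = 6600 = 2^3 · 825, so s = 3 and d = 825.
Base 2491: x_0 = 2491^825 mod 6601 = 6600. x_0 = 6600 ≡ −1, so 2491 is not a witness.
Base 3961: x_0 = 3961^825 mod 6601 = 6600. x_0 = 6600 ≡ −1, so 3961 is not a witness.
No listed base is a witness for 6601.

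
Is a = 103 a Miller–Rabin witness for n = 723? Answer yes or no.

n − 1 = 722 = 2^1 · 361, so s = 1 and d = 361.
x_0 = 103^361 mod 723 = 379.
x_0 ∉ {1, 722} and s = 1, so 103 is a Miller–Rabin witness and 723 is composite.

yes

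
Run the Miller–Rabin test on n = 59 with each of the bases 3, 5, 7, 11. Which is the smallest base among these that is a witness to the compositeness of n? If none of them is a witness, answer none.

none

n − 1 = 58 = 2^1 · 29, so s = 1 and d = 29.
Base 3: x_0 = 3^29 mod 59 = 1. x_0 = 1, so 3 is not a witness.
Base 5: x_0 = 5^29 mod 59 = 1. x_0 = 1, so 5 is not a witness.
Base 7: x_0 = 7^29 mod 59 = 1. x_0 = 1, so 7 is not a witness.
Base 11: x_0 = 11^29 mod 59 = 58. x_0 = 58 ≡ −1, so 11 is not a witness.
No listed base is a witness for 59.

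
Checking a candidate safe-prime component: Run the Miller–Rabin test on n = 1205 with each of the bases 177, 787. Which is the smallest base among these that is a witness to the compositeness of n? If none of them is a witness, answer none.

n − 1 = 1204 = 2^2 · 301, so s = 2 and d = 301.
Base 177: x_0 = 177^301 mod 1205 = 177. x_0 is neither 1 nor 1204, so continue squaring. x_1 = 177^2 mod 1205 = 1204. x_1 ≡ −1, so 177 is not a witness.
Base 787: x_0 = 787^301 mod 1205 = 787. x_0 is neither 1 nor 1204, so continue squaring. x_1 = 787^2 mod 1205 = 1204. x_1 ≡ −1, so 787 is not a witness.
No listed base is a witness for 1205.

none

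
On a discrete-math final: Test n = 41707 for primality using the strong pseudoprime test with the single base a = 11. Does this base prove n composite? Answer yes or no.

yes

n − 1 = 41706 = 2^1 · 20853, so s = 1 and d = 20853.
x_0 = 11^20853 mod 41707 = 35795.
x_0 ∉ {1, 41706} and s = 1, so 11 is a Miller–Rabin witness and 41707 is composite.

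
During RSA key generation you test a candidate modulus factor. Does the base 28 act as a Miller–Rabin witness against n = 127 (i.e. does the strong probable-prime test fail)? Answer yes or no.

n − 1 = 126 = 2^1 · 63, so s = 1 and d = 63.
x_0 = 28^63 mod 127 = 126.
x_0 = 126 ≡ −1, so 28 is not a witness.

no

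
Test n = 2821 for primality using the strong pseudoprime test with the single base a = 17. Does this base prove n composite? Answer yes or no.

no

n − 1 = 2820 = 2^2 · 705, so s = 2 and d = 705.
x_0 = 17^705 mod 2821 = 2820.
x_0 = 2820 ≡ −1, so 17 is not a witness.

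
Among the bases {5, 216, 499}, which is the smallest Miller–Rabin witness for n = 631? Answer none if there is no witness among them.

n − 1 = 630 = 2^1 · 315, so s = 1 and d = 315.
Base 5: x_0 = 5^315 mod 631 = 1. x_0 = 1, so 5 is not a witness.
Base 216: x_0 = 216^315 mod 631 = 630. x_0 = 630 ≡ −1, so 216 is not a witness.
Base 499: x_0 = 499^315 mod 631 = 630. x_0 = 630 ≡ −1, so 499 is not a witness.
No listed base is a witness for 631.

none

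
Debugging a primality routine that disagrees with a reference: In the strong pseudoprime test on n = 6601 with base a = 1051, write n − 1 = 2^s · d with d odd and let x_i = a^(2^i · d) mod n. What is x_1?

n − 1 = 6600 = 2^3 · 825, so s = 3 and d = 825.
By repeated squaring, 1051^825 ≡ 3704 (mod 6601).
x_0 = 3704.
x_1 = 3704^2 mod 6601 = 2738.

2738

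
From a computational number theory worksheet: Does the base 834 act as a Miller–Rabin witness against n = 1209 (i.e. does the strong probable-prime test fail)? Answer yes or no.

n − 1 = 1208 = 2^3 · 151, so s = 3 and d = 151.
x_0 = 834^151 mod 1209 = 648.
x_0 is neither 1 nor 1208, so continue squaring.
x_1 = 648^2 mod 1209 = 381.
x_2 = 381^2 mod 1209 = 81.
Reached i = s−1 = 2 without hitting −1: 834 is a Miller–Rabin witness and 1209 is composite.

yes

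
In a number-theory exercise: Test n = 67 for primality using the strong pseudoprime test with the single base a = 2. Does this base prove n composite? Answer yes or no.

no

n − 1 = 66 = 2^1 · 33, so s = 1 and d = 33.
x_0 = 2^33 mod 67 = 66.
x_0 = 66 ≡ −1, so 2 is not a witness.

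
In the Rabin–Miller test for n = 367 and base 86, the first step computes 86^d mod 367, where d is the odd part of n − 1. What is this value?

366

n − 1 = 366 = 2^1 · 183, so s = 1 and d = 183.
86^183 mod 367 = 366.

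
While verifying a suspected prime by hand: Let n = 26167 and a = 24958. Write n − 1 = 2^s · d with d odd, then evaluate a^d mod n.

n − 1 = 26166 = 2^1 · 13083, so s = 1 and d = 13083.
Repeated squaring mod 26167: 24958^1 ≡ 24958, 24958^2 ≡ 22496, 24958^4 ≡ 236, 24958^8 ≡ 3362, 24958^16 ≡ 25067, 24958^32 ≡ 6318, 24958^64 ≡ 12449, 24958^128 ≡ 16627, 24958^256 ≡ 2774, 24958^512 ≡ 1978, 24958^1024 ≡ 13601, 24958^2048 ≡ 12678, 24958^4096 ≡ 13970, 24958^8192 ≡ 7414.
13083 = 8192 + 4096 + 512 + 256 + 16 + 8 + 2 + 1, so 24958^13083 ≡ 7414·13970·1978·2774·25067·3362·22496·24958 ≡ 10698 (mod 26167).

10698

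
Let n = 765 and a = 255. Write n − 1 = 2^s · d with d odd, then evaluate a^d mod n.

n − 1 = 764 = 2^2 · 191, so s = 2 and d = 191.
255^191 mod 765 = 0.

0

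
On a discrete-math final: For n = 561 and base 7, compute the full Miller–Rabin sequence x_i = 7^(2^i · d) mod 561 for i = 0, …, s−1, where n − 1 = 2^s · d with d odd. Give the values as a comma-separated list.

241, 298, 166, 67

n − 1 = 560 = 2^4 · 35, so s = 4 and d = 35.
x_0 = 7^35 mod 561 = 241.
x_1 = 241^2 mod 561 = 298.
x_2 = 298^2 mod 561 = 166.
x_3 = 166^2 mod 561 = 67.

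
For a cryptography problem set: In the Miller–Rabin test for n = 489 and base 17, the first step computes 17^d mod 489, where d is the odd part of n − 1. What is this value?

191

n − 1 = 488 = 2^3 · 61, so s = 3 and d = 61.
Repeated squaring mod 489: 17^1 ≡ 17, 17^2 ≡ 289, 17^4 ≡ 391, 17^8 ≡ 313, 17^16 ≡ 169, 17^32 ≡ 199.
61 = 32 + 16 + 8 + 4 + 1, so 17^61 ≡ 199·169·313·391·17 ≡ 191 (mod 489).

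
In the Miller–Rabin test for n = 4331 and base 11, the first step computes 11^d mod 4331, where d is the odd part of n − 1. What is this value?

1170

n − 1 = 4330 = 2^1 · 2165, so s = 1 and d = 2165.
Repeated squaring mod 4331: 11^1 ≡ 11, 11^2 ≡ 121, 11^4 ≡ 1648, 11^8 ≡ 367, 11^16 ≡ 428, 11^32 ≡ 1282, 11^64 ≡ 2075, 11^128 ≡ 611, 11^256 ≡ 855, 11^512 ≡ 3417, 11^1024 ≡ 3844, 11^2048 ≡ 3295.
2165 = 2048 + 64 + 32 + 16 + 4 + 1, so 11^2165 ≡ 3295·2075·1282·428·1648·11 ≡ 1170 (mod 4331).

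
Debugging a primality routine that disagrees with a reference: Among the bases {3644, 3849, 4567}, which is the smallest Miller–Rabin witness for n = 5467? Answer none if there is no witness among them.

3644

n − 1 = 5466 = 2^1 · 2733, so s = 1 and d = 2733.
Base 3644: x_0 = 3644^2733 mod 5467 = 2227. x_0 ∉ {1, 5466} and s = 1, so 3644 is a Miller–Rabin witness and 5467 is composite.
Base 3849: x_0 = 3849^2733 mod 5467 = 3233. x_0 ∉ {1, 5466} and s = 1, so 3849 is a Miller–Rabin witness and 5467 is composite.
Base 4567: x_0 = 4567^2733 mod 5467 = 2582. x_0 ∉ {1, 5466} and s = 1, so 4567 is a Miller–Rabin witness and 5467 is composite.
The smallest witness among the given bases is 3644.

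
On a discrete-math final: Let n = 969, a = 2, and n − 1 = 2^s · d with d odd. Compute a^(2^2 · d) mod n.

n − 1 = 968 = 2^3 · 121, so s = 3 and d = 121.
x_0 = 2^121 mod 969 = 155.
x_1 = 155^2 mod 969 = 769.
x_2 = 769^2 mod 969 = 271.

271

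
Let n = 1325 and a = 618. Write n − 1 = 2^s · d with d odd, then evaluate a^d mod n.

332

n − 1 = 1324 = 2^2 · 331, so s = 2 and d = 331.
By repeated squaring, 618^331 ≡ 332 (mod 1325).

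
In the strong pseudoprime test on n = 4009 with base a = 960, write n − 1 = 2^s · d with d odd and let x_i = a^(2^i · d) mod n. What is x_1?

n − 1 = 4008 = 2^3 · 501, so s = 3 and d = 501.
x_0 = 960^501 mod 4009 = 1623.
x_1 = 1623^2 mod 4009 = 216.

216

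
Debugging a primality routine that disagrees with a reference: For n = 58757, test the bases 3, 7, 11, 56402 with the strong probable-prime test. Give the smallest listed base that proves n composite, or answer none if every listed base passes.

none

n − 1 = 58756 = 2^2 · 14689, so s = 2 and d = 14689.
Base 3: x_0 = 3^14689 mod 58757 = 24868. x_0 is neither 1 nor 58756, so continue squaring. x_1 = 24868^2 mod 58757 = 58756. x_1 ≡ −1, so 3 is not a witness.
Base 7: x_0 = 7^14689 mod 58757 = 24868. x_0 is neither 1 nor 58756, so continue squaring. x_1 = 24868^2 mod 58757 = 58756. x_1 ≡ −1, so 7 is not a witness.
Base 11: x_0 = 11^14689 mod 58757 = 33889. x_0 is neither 1 nor 58756, so continue squaring. x_1 = 33889^2 mod 58757 = 58756. x_1 ≡ −1, so 11 is not a witness.
Base 56402: x_0 = 56402^14689 mod 58757 = 58756. x_0 = 58756 ≡ −1, so 56402 is not a witness.
No listed base is a witness for 58757.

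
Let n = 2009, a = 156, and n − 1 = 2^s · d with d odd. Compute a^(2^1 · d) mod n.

23

n − 1 = 2008 = 2^3 · 251, so s = 3 and d = 251.
x_0 = 156^251 mod 2009 = 746.
x_1 = 746^2 mod 2009 = 23.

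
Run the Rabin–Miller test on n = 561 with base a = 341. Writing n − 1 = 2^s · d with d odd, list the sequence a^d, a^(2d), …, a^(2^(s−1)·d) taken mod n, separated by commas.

n − 1 = 560 = 2^4 · 35, so s = 4 and d = 35.
x_0 = 341^35 mod 561 = 341.
x_1 = 341^2 mod 561 = 154.
x_2 = 154^2 mod 561 = 154.
x_3 = 154^2 mod 561 = 154.

341, 154, 154, 154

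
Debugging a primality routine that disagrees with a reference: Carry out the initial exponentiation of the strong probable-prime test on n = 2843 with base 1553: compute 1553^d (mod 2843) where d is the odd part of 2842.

2842

n − 1 = 2842 = 2^1 · 1421, so s = 1 and d = 1421.
1553^1421 mod 2843 = 2842.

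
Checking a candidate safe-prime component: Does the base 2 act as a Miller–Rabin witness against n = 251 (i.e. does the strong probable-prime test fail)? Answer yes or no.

no

n − 1 = 250 = 2^1 · 125, so s = 1 and d = 125.
x_0 = 2^125 mod 251 = 250.
x_0 = 250 ≡ −1, so 2 is not a witness.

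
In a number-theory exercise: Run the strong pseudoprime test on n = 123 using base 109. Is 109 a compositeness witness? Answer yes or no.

n − 1 = 122 = 2^1 · 61, so s = 1 and d = 61.
x_0 = 109^61 mod 123 = 55.
x_0 ∉ {1, 122} and s = 1, so 109 is a Miller–Rabin witness and 123 is composite.

yes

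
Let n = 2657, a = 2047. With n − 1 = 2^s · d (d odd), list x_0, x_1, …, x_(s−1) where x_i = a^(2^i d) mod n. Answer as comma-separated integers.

2119, 2488, 1991, 2494, 2656

n − 1 = 2656 = 2^5 · 83, so s = 5 and d = 83.
x_0 = 2047^83 mod 2657 = 2119.
x_1 = 2119^2 mod 2657 = 2488.
x_2 = 2488^2 mod 2657 = 1991.
x_3 = 1991^2 mod 2657 = 2494.
x_4 = 2494^2 mod 2657 = 2656.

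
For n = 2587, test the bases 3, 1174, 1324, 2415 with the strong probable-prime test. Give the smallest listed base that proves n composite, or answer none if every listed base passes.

3

n − 1 = 2586 = 2^1 · 1293, so s = 1 and d = 1293.
Base 3: x_0 = 3^1293 mod 2587 = 664. x_0 ∉ {1, 2586} and s = 1, so 3 is a Miller–Rabin witness and 2587 is composite.
Base 1174: x_0 = 1174^1293 mod 2587 = 987. x_0 ∉ {1, 2586} and s = 1, so 1174 is a Miller–Rabin witness and 2587 is composite.
Base 1324: x_0 = 1324^1293 mod 2587 = 8. x_0 ∉ {1, 2586} and s = 1, so 1324 is a Miller–Rabin witness and 2587 is composite.
Base 2415: x_0 = 2415^1293 mod 2587 = 870. x_0 ∉ {1, 2586} and s = 1, so 2415 is a Miller–Rabin witness and 2587 is composite.
The smallest witness among the given bases is 3.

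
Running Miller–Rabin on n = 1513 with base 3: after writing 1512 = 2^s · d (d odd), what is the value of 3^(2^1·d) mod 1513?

n − 1 = 1512 = 2^3 · 189, so s = 3 and d = 189.
x_0 = 3^189 mod 1513 = 1134.
x_1 = 1134^2 mod 1513 = 1419.

1419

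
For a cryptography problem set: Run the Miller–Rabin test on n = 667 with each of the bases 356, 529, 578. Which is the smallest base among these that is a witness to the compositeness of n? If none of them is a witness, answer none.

n − 1 = 666 = 2^1 · 333, so s = 1 and d = 333.
Base 356: x_0 = 356^333 mod 667 = 664. x_0 ∉ {1, 666} and s = 1, so 356 is a Miller–Rabin witness and 667 is composite.
Base 529: x_0 = 529^333 mod 667 = 23. x_0 ∉ {1, 666} and s = 1, so 529 is a Miller–Rabin witness and 667 is composite.
Base 578: x_0 = 578^333 mod 667 = 395. x_0 ∉ {1, 666} and s = 1, so 578 is a Miller–Rabin witness and 667 is composite.
The smallest witness among the given bases is 356.

356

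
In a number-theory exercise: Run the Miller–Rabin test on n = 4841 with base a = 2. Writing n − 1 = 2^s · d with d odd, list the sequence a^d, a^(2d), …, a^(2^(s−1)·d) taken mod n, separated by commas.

2196, 780, 3275

n − 1 = 4840 = 2^3 · 605, so s = 3 and d = 605.
x_0 = 2^605 mod 4841 = 2196.
x_1 = 2196^2 mod 4841 = 780.
x_2 = 780^2 mod 4841 = 3275.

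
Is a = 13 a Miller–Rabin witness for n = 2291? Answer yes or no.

n − 1 = 2290 = 2^1 · 1145, so s = 1 and d = 1145.
x_0 = 13^1145 mod 2291 = 4.
x_0 ∉ {1, 2290} and s = 1, so 13 is a Miller–Rabin witness and 2291 is composite.

yes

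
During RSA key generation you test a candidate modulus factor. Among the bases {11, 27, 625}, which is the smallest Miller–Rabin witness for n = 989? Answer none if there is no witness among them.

n − 1 = 988 = 2^2 · 247, so s = 2 and d = 247.
Base 11: x_0 = 11^247 mod 989 = 465. x_0 is neither 1 nor 988, so continue squaring. x_1 = 465^2 mod 989 = 623. Reached i = s−1 = 1 without hitting −1: 11 is a Miller–Rabin witness and 989 is composite.
Base 27: x_0 = 27^247 mod 989 = 518. x_0 is neither 1 nor 988, so continue squaring. x_1 = 518^2 mod 989 = 305. Reached i = s−1 = 1 without hitting −1: 27 is a Miller–Rabin witness and 989 is composite.
Base 625: x_0 = 625^247 mod 989 = 81. x_0 is neither 1 nor 988, so continue squaring. x_1 = 81^2 mod 989 = 627. Reached i = s−1 = 1 without hitting −1: 625 is a Miller–Rabin witness and 989 is composite.
The smallest witness among the given bases is 11.

11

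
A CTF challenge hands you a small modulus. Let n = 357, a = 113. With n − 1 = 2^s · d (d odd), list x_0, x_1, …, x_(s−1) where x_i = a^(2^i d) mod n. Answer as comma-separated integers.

176, 274

n − 1 = 356 = 2^2 · 89, so s = 2 and d = 89.
x_0 = 113^89 mod 357 = 176.
x_1 = 176^2 mod 357 = 274.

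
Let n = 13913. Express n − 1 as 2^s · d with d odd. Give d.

1739

Halving: 13912 → 6956 → 3478 → 1739; 1739 is odd.
So 13912 = 2^3 · 1739.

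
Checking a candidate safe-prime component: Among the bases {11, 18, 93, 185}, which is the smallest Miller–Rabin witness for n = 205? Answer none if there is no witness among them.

11

n − 1 = 204 = 2^2 · 51, so s = 2 and d = 51.
Base 11: x_0 = 11^51 mod 205 = 181. x_0 is neither 1 nor 204, so continue squaring. x_1 = 181^2 mod 205 = 166. Reached i = s−1 = 1 without hitting −1: 11 is a Miller–Rabin witness and 205 is composite.
Base 18: x_0 = 18^51 mod 205 = 182. x_0 is neither 1 nor 204, so continue squaring. x_1 = 182^2 mod 205 = 119. Reached i = s−1 = 1 without hitting −1: 18 is a Miller–Rabin witness and 205 is composite.
Base 93: x_0 = 93^51 mod 205 = 17. x_0 is neither 1 nor 204, so continue squaring. x_1 = 17^2 mod 205 = 84. Reached i = s−1 = 1 without hitting −1: 93 is a Miller–Rabin witness and 205 is composite.
Base 185: x_0 = 185^51 mod 205 = 20. x_0 is neither 1 nor 204, so continue squaring. x_1 = 20^2 mod 205 = 195. Reached i = s−1 = 1 without hitting −1: 185 is a Miller–Rabin witness and 205 is composite.
The smallest witness among the given bases is 11.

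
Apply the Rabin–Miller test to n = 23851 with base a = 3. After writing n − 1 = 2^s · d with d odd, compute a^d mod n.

18909

n − 1 = 23850 = 2^1 · 11925, so s = 1 and d = 11925.
By repeated squaring, 3^11925 ≡ 18909 (mod 23851).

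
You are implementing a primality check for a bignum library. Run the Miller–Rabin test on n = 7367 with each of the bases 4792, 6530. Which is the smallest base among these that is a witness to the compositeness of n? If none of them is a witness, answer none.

n − 1 = 7366 = 2^1 · 3683, so s = 1 and d = 3683.
Base 4792: x_0 = 4792^3683 mod 7367 = 2265. x_0 ∉ {1, 7366} and s = 1, so 4792 is a Miller–Rabin witness and 7367 is composite.
Base 6530: x_0 = 6530^3683 mod 7367 = 2690. x_0 ∉ {1, 7366} and s = 1, so 6530 is a Miller–Rabin witness and 7367 is composite.
The smallest witness among the given bases is 4792.

4792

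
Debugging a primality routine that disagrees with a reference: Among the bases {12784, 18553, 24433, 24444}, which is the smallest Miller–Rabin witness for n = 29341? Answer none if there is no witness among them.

18553

n − 1 = 29340 = 2^2 · 7335, so s = 2 and d = 7335.
Base 12784: x_0 = 12784^7335 mod 29341 = 7431. x_0 is neither 1 nor 29340, so continue squaring. x_1 = 7431^2 mod 29341 = 29340. x_1 ≡ −1, so 12784 is not a witness.
Base 18553: x_0 = 18553^7335 mod 29341 = 20314. x_0 is neither 1 nor 29340, so continue squaring. x_1 = 20314^2 mod 29341 = 6772. Reached i = s−1 = 1 without hitting −1: 18553 is a Miller–Rabin witness and 29341 is composite.
Base 24433: x_0 = 24433^7335 mod 29341 = 18494. x_0 is neither 1 nor 29340, so continue squaring. x_1 = 18494^2 mod 29341 = 29340. x_1 ≡ −1, so 24433 is not a witness.
Base 24444: x_0 = 24444^7335 mod 29341 = 12882. x_0 is neither 1 nor 29340, so continue squaring. x_1 = 12882^2 mod 29341 = 22569. Reached i = s−1 = 1 without hitting −1: 24444 is a Miller–Rabin witness and 29341 is composite.
The smallest witness among the given bases is 18553.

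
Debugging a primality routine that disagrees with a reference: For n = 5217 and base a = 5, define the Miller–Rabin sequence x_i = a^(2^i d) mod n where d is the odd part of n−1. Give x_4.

1699

n − 1 = 5216 = 2^5 · 163, so s = 5 and d = 163.
Repeated squaring mod 5217: 5^1 ≡ 5, 5^2 ≡ 25, 5^4 ≡ 625, 5^8 ≡ 4567, 5^16 ≡ 5140, 5^32 ≡ 712, 5^64 ≡ 895, 5^128 ≡ 2824.
163 = 128 + 32 + 2 + 1, so 5^163 ≡ 2824·712·25·5 ≡ 1808 (mod 5217).
x_0 = 1808.
x_1 = 1808^2 mod 5217 = 3022.
x_2 = 3022^2 mod 5217 = 2734.
x_3 = 2734^2 mod 5217 = 4012.
x_4 = 4012^2 mod 5217 = 1699.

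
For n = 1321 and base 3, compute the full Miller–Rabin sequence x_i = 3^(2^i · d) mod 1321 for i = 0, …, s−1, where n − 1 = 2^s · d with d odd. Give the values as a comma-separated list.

n − 1 = 1320 = 2^3 · 165, so s = 3 and d = 165.
x_0 = 3^165 mod 1321 = 1.
x_1 = 1^2 mod 1321 = 1.
x_2 = 1^2 mod 1321 = 1.

1, 1, 1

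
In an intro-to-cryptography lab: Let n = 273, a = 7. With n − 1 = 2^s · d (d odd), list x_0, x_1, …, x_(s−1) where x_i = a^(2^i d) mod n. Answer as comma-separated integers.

154, 238, 133, 217

n − 1 = 272 = 2^4 · 17, so s = 4 and d = 17.
x_0 = 7^17 mod 273 = 154.
x_1 = 154^2 mod 273 = 238.
x_2 = 238^2 mod 273 = 133.
x_3 = 133^2 mod 273 = 217.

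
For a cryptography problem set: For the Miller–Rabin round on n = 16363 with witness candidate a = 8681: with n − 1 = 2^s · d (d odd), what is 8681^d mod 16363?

n − 1 = 16362 = 2^1 · 8181, so s = 1 and d = 8181.
8681^8181 mod 16363 = 1.

1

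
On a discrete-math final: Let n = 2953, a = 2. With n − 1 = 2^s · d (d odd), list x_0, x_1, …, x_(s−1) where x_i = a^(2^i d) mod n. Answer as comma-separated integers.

n − 1 = 2952 = 2^3 · 369, so s = 3 and d = 369.
x_0 = 2^369 mod 2953 = 1226.
x_1 = 1226^2 mod 2953 = 2952.
x_2 = 2952^2 mod 2953 = 1.

1226, 2952, 1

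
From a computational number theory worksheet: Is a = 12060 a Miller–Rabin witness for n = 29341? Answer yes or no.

yes

n − 1 = 29340 = 2^2 · 7335, so s = 2 and d = 7335.
x_0 = 12060^7335 mod 29341 = 16459.
x_0 is neither 1 nor 29340, so continue squaring.
x_1 = 16459^2 mod 29341 = 22569.
Reached i = s−1 = 1 without hitting −1: 12060 is a Miller–Rabin witness and 29341 is composite.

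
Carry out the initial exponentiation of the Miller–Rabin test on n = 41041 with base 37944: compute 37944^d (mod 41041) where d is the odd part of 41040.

n − 1 = 41040 = 2^4 · 2565, so s = 4 and d = 2565.
37944^2565 mod 41041 = 19174.

19174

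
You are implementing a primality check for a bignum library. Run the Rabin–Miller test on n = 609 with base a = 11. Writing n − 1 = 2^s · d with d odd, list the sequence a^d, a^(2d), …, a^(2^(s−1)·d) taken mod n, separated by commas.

n − 1 = 608 = 2^5 · 19, so s = 5 and d = 19.
x_0 = 11^19 mod 609 = 305.
x_1 = 305^2 mod 609 = 457.
x_2 = 457^2 mod 609 = 571.
x_3 = 571^2 mod 609 = 226.
x_4 = 226^2 mod 609 = 529.

305, 457, 571, 226, 529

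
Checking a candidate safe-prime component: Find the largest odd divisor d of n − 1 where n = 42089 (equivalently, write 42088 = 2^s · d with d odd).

Halving: 42088 → 21044 → 10522 → 5261; 5261 is odd.
So 42088 = 2^3 · 5261.

5261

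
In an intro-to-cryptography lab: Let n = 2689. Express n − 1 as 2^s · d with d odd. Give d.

21

Halving: 2688 → 1344 → 672 → 336 → 168 → 84 → 42 → 21; 21 is odd.
So 2688 = 2^7 · 21.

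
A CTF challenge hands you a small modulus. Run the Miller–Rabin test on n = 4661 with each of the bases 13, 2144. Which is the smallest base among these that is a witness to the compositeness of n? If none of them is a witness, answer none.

n − 1 = 4660 = 2^2 · 1165, so s = 2 and d = 1165.
Base 13: x_0 = 13^1165 mod 4661 = 124. x_0 is neither 1 nor 4660, so continue squaring. x_1 = 124^2 mod 4661 = 1393. Reached i = s−1 = 1 without hitting −1: 13 is a Miller–Rabin witness and 4661 is composite.
Base 2144: x_0 = 2144^1165 mod 4661 = 1551. x_0 is neither 1 nor 4660, so continue squaring. x_1 = 1551^2 mod 4661 = 525. Reached i = s−1 = 1 without hitting −1: 2144 is a Miller–Rabin witness and 4661 is composite.
The smallest witness among the given bases is 13.

13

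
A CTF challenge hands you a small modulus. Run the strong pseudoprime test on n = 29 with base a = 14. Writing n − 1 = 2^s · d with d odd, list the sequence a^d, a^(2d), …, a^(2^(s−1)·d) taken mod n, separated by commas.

n − 1 = 28 = 2^2 · 7, so s = 2 and d = 7.
x_0 = 14^7 mod 29 = 12.
x_1 = 12^2 mod 29 = 28.

12, 28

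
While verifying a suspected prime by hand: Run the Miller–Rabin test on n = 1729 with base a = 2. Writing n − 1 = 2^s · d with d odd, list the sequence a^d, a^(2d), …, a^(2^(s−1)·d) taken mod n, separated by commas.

n − 1 = 1728 = 2^6 · 27, so s = 6 and d = 27.
x_0 = 2^27 mod 1729 = 645.
x_1 = 645^2 mod 1729 = 1065.
x_2 = 1065^2 mod 1729 = 1.
x_3 = 1^2 mod 1729 = 1.
x_4 = 1^2 mod 1729 = 1.
x_5 = 1^2 mod 1729 = 1.

645, 1065, 1, 1, 1, 1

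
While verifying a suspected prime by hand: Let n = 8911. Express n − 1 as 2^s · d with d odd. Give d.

Halving: 8910 → 4455; 4455 is odd.
So 8910 = 2^1 · 4455.

4455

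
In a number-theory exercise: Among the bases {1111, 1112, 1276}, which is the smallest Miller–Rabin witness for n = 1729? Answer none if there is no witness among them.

n − 1 = 1728 = 2^6 · 27, so s = 6 and d = 27.
Base 1111: x_0 = 1111^27 mod 1729 = 1217. x_0 is neither 1 nor 1728, so continue squaring. x_1 = 1217^2 mod 1729 = 1065. x_2 = 1065^2 mod 1729 = 1. x_2 = 1 but x_1 ≠ ±1, a nontrivial square root of 1 — 1111 is a witness and 1729 is composite.
Base 1112: x_0 = 1112^27 mod 1729 = 265. x_0 is neither 1 nor 1728, so continue squaring. x_1 = 265^2 mod 1729 = 1065. x_2 = 1065^2 mod 1729 = 1. x_2 = 1 but x_1 ≠ ±1, a nontrivial square root of 1 — 1112 is a witness and 1729 is composite.
Base 1276: x_0 = 1276^27 mod 1729 = 645. x_0 is neither 1 nor 1728, so continue squaring. x_1 = 645^2 mod 1729 = 1065. x_2 = 1065^2 mod 1729 = 1. x_2 = 1 but x_1 ≠ ±1, a nontrivial square root of 1 — 1276 is a witness and 1729 is composite.
The smallest witness among the given bases is 1111.

1111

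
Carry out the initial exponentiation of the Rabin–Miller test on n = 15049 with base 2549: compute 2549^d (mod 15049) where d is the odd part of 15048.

2997

n − 1 = 15048 = 2^3 · 1881, so s = 3 and d = 1881.
2549^1881 mod 15049 = 2997.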